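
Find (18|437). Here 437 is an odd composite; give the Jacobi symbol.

Pull out 2: since 437 ≡ 5 (mod 8), (2/437) = -1.
Reciprocity: 9 ≡ 1 and 437 ≡ 1 (mod 4), so (9/437) = +(437/9).
Reduce top mod 9: now compute (5/9).
Reciprocity: 5 ≡ 1 and 9 ≡ 1 (mod 4), so (5/9) = +(9/5).
Reduce top mod 5: now compute (4/5).
Pull out 2^2: since 5 ≡ 5 (mod 8), (2/5) = -1, so (2/5)^2 = +1.
Reached (1/5) = 1. Collecting the sign flips along the way, the symbol is -1.

-1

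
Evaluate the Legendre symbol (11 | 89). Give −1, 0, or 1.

Euler's criterion: (11/89) ≡ 11^44 (mod 89).
11^2 ≡ 32 (mod 89)
11^4 ≡ 45 (mod 89)
11^8 ≡ 67 (mod 89)
11^16 ≡ 39 (mod 89)
11^32 ≡ 8 (mod 89)
11^44 = 11^(32+8+4) ≡ 1 (mod 89).
Result is 1, so (11/89) = 1.

1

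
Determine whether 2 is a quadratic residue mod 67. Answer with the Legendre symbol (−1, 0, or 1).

-1

Pull out 2: since 67 ≡ 3 (mod 8), (2/67) = -1.
Reached (1/67) = 1. Collecting the sign flips along the way, the symbol is -1.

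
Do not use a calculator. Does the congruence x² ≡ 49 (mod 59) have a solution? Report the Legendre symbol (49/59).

Reciprocity: 49 ≡ 1 and 59 ≡ 3 (mod 4), so (49/59) = +(59/49).
Reduce top mod 49: now compute (10/49).
Pull out 2: since 49 ≡ 1 (mod 8), (2/49) = +1.
Reciprocity: 5 ≡ 1 and 49 ≡ 1 (mod 4), so (5/49) = +(49/5).
Reduce top mod 5: now compute (4/5).
Pull out 2^2: since 5 ≡ 5 (mod 8), (2/5) = -1, so (2/5)^2 = +1.
Reached (1/5) = 1. Collecting the sign flips along the way, the symbol is +1.

1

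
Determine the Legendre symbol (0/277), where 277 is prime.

0

Top reduces to 0: gcd > 1, so the symbol is 0.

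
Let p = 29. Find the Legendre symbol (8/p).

Pull out 2^3: since 29 ≡ 5 (mod 8), (2/29) = -1, so (2/29)^3 = -1.
Reached (1/29) = 1. Collecting the sign flips along the way, the symbol is -1.

-1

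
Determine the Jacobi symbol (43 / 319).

1

Reciprocity: 43 ≡ 3 and 319 ≡ 3 (mod 4), so (43/319) = −(319/43).
Reduce top mod 43: now compute (18/43).
Pull out 2: since 43 ≡ 3 (mod 8), (2/43) = -1.
Reciprocity: 9 ≡ 1 and 43 ≡ 3 (mod 4), so (9/43) = +(43/9).
Reduce top mod 9: now compute (7/9).
Reciprocity: 7 ≡ 3 and 9 ≡ 1 (mod 4), so (7/9) = +(9/7).
Reduce top mod 7: now compute (2/7).
Pull out 2: since 7 ≡ 7 (mod 8), (2/7) = +1.
Reached (1/7) = 1. Collecting the sign flips along the way, the symbol is +1.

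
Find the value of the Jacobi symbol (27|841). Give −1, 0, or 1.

1

Reciprocity: 27 ≡ 3 and 841 ≡ 1 (mod 4), so (27/841) = +(841/27).
Reduce top mod 27: now compute (4/27).
Pull out 2^2: since 27 ≡ 3 (mod 8), (2/27) = -1, so (2/27)^2 = +1.
Reached (1/27) = 1. Collecting the sign flips along the way, the symbol is +1.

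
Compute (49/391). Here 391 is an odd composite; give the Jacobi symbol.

Reciprocity: 49 ≡ 1 and 391 ≡ 3 (mod 4), so (49/391) = +(391/49).
Reduce top mod 49: now compute (48/49).
Pull out 2^4: since 49 ≡ 1 (mod 8), (2/49) = +1, so (2/49)^4 = +1.
Reciprocity: 3 ≡ 3 and 49 ≡ 1 (mod 4), so (3/49) = +(49/3).
Reduce top mod 3: now compute (1/3).
Reached (1/3) = 1. Collecting the sign flips along the way, the symbol is +1.

1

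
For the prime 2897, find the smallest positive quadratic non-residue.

(2/2897) = +1, so 2 is a residue.
(3/2897) = −1, so 3 is the smallest positive non-residue mod 2897.

3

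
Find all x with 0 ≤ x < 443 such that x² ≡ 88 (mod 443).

201, 242

Since 443 ≡ 3 (mod 4), a square root of 88 is 88^((443+1)/4) = 88^111 mod 443.
Repeated squaring: 88^2≡213, 88^4≡183, 88^8≡264, 88^16≡145, 88^32≡204, 88^64≡417 (mod 443).
88^111 = 88^(64+32+8+4+2+1) ≡ 201 (mod 443).
Check: 201² = 40401 ≡ 88 (mod 443). The two roots are 201 and 242.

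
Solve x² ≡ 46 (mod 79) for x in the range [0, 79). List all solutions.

21, 58

Since 79 ≡ 3 (mod 4), a square root of 46 is 46^((79+1)/4) = 46^20 mod 79.
Repeated squaring: 46^2≡62, 46^4≡52, 46^8≡18, 46^16≡8 (mod 79).
46^20 = 46^(16+4) ≡ 21 (mod 79).
Check: 21² = 441 ≡ 46 (mod 79). The two roots are 21 and 58.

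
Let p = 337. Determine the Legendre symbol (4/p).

1

Euler's criterion: (4/337) ≡ 4^168 (mod 337).
4^2 ≡ 16 (mod 337)
4^4 ≡ 256 (mod 337)
4^8 ≡ 158 (mod 337)
4^16 ≡ 26 (mod 337)
4^32 ≡ 2 (mod 337)
4^64 ≡ 4 (mod 337)
4^128 ≡ 16 (mod 337)
4^168 = 4^(128+32+8) ≡ 1 (mod 337).
Result is 1, so (4/337) = 1.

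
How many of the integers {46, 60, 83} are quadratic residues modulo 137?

1

(46/137) = -1 → non-residue.
(60/137) = +1 → QR.
(83/137) = -1 → non-residue.
Total quadratic residues among the 3: 1.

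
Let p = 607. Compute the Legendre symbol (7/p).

Reciprocity: 7 ≡ 3 and 607 ≡ 3 (mod 4), so (7/607) = −(607/7).
Reduce top mod 7: now compute (5/7).
Reciprocity: 5 ≡ 1 and 7 ≡ 3 (mod 4), so (5/7) = +(7/5).
Reduce top mod 5: now compute (2/5).
Pull out 2: since 5 ≡ 5 (mod 8), (2/5) = -1.
Reached (1/5) = 1. Collecting the sign flips along the way, the symbol is +1.

1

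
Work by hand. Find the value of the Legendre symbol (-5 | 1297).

-1

First reduce: -5 ≡ 1292 (mod 1297).
Pull out 2^2: since 1297 ≡ 1 (mod 8), (2/1297) = +1, so (2/1297)^2 = +1.
Reciprocity: 323 ≡ 3 and 1297 ≡ 1 (mod 4), so (323/1297) = +(1297/323).
Reduce top mod 323: now compute (5/323).
Reciprocity: 5 ≡ 1 and 323 ≡ 3 (mod 4), so (5/323) = +(323/5).
Reduce top mod 5: now compute (3/5).
Reciprocity: 3 ≡ 3 and 5 ≡ 1 (mod 4), so (3/5) = +(5/3).
Reduce top mod 3: now compute (2/3).
Pull out 2: since 3 ≡ 3 (mod 8), (2/3) = -1.
Reached (1/3) = 1. Collecting the sign flips along the way, the symbol is -1.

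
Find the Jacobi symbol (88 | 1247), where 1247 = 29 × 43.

-1

Pull out 2^3: since 1247 ≡ 7 (mod 8), (2/1247) = +1, so (2/1247)^3 = +1.
Reciprocity: 11 ≡ 3 and 1247 ≡ 3 (mod 4), so (11/1247) = −(1247/11).
Reduce top mod 11: now compute (4/11).
Pull out 2^2: since 11 ≡ 3 (mod 8), (2/11) = -1, so (2/11)^2 = +1.
Reached (1/11) = 1. Collecting the sign flips along the way, the symbol is -1.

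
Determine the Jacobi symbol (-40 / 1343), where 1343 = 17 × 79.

First reduce: -40 ≡ 1303 (mod 1343).
Reciprocity: 1303 ≡ 3 and 1343 ≡ 3 (mod 4), so (1303/1343) = −(1343/1303).
Reduce top mod 1303: now compute (40/1303).
Pull out 2^3: since 1303 ≡ 7 (mod 8), (2/1303) = +1, so (2/1303)^3 = +1.
Reciprocity: 5 ≡ 1 and 1303 ≡ 3 (mod 4), so (5/1303) = +(1303/5).
Reduce top mod 5: now compute (3/5).
Reciprocity: 3 ≡ 3 and 5 ≡ 1 (mod 4), so (3/5) = +(5/3).
Reduce top mod 3: now compute (2/3).
Pull out 2: since 3 ≡ 3 (mod 8), (2/3) = -1.
Reached (1/3) = 1. Collecting the sign flips along the way, the symbol is +1.

1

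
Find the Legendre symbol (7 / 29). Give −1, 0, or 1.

1

Euler's criterion: (7/29) ≡ 7^14 (mod 29).
7^2 ≡ 20 (mod 29)
7^4 ≡ 23 (mod 29)
7^8 ≡ 7 (mod 29)
7^14 = 7^(8+4+2) ≡ 1 (mod 29).
Result is 1, so (7/29) = 1.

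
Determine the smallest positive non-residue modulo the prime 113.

3

(2/113) = +1, so 2 is a residue.
(3/113) = −1, so 3 is the smallest positive non-residue mod 113.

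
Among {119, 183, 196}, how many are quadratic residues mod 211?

(119/211) = +1 → QR.
(183/211) = +1 → QR.
(196/211) = +1 → QR.
Total quadratic residues among the 3: 3.

3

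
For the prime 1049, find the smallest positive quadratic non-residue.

3

(2/1049) = +1, so 2 is a residue.
(3/1049) = −1, so 3 is the smallest positive non-residue mod 1049.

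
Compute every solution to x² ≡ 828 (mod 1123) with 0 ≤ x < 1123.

483, 640

Since 1123 ≡ 3 (mod 4), a square root of 828 is 828^((1123+1)/4) = 828^281 mod 1123.
Repeated squaring: 828^2≡554, 828^4≡337, 828^8≡146, 828^16≡1102, 828^32≡441, 828^64≡202, 828^128≡376, 828^256≡1001 (mod 1123).
828^281 = 828^(256+16+8+1) ≡ 640 (mod 1123).
Check: 640² = 409600 ≡ 828 (mod 1123). The two roots are 483 and 640.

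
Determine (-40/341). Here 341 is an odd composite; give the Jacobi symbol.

First reduce: -40 ≡ 301 (mod 341).
Reciprocity: 301 ≡ 1 and 341 ≡ 1 (mod 4), so (301/341) = +(341/301).
Reduce top mod 301: now compute (40/301).
Pull out 2^3: since 301 ≡ 5 (mod 8), (2/301) = -1, so (2/301)^3 = -1.
Reciprocity: 5 ≡ 1 and 301 ≡ 1 (mod 4), so (5/301) = +(301/5).
Reduce top mod 5: now compute (1/5).
Reached (1/5) = 1. Collecting the sign flips along the way, the symbol is -1.

-1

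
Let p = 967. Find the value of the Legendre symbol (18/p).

1

Pull out 2: since 967 ≡ 7 (mod 8), (2/967) = +1.
Reciprocity: 9 ≡ 1 and 967 ≡ 3 (mod 4), so (9/967) = +(967/9).
Reduce top mod 9: now compute (4/9).
Pull out 2^2: since 9 ≡ 1 (mod 8), (2/9) = +1, so (2/9)^2 = +1.
Reached (1/9) = 1. Collecting the sign flips along the way, the symbol is +1.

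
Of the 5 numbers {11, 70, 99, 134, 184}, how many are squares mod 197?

2

(11/197) = -1 → non-residue.
(70/197) = +1 → QR.
(99/197) = -1 → non-residue.
(134/197) = +1 → QR.
(184/197) = -1 → non-residue.
Total quadratic residues among the 5: 2.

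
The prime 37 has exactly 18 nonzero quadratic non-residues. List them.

2,5,6,8,13,14,15,17,18,19,20,22,23,24,29,31,32,35

Square k = 1,…,18 (k and 37−k give the same square):
1²=1, 2²=4, 3²=9, 4²=16, 5²=25, 6²=36, 7²≡12, 8²≡27, 9²≡7, 10²≡26, 11²≡10, 12²≡33, 13²≡21, 14²≡11, 15²≡3, 16²≡34, 17²≡30, 18²≡28 (mod 37).
The residues are {1, 3, 4, 7, 9, 10, 11, 12, 16, 21, 25, 26, 27, 28, 30, 33, 34, 36}; the non-residues are the remaining 18 nonzero classes.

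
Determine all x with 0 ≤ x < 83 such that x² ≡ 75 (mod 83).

18, 65

Since 83 ≡ 3 (mod 4), a square root of 75 is 75^((83+1)/4) = 75^21 mod 83.
Repeated squaring: 75^2≡64, 75^4≡29, 75^8≡11, 75^16≡38 (mod 83).
75^21 = 75^(16+4+1) ≡ 65 (mod 83).
Check: 65² = 4225 ≡ 75 (mod 83). The two roots are 18 and 65.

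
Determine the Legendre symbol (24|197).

1

Euler's criterion: (24/197) ≡ 24^98 (mod 197).
24^2 ≡ 182 (mod 197)
24^4 ≡ 28 (mod 197)
24^8 ≡ 193 (mod 197)
24^16 ≡ 16 (mod 197)
24^32 ≡ 59 (mod 197)
24^64 ≡ 132 (mod 197)
24^98 = 24^(64+32+2) ≡ 1 (mod 197).
Result is 1, so (24/197) = 1.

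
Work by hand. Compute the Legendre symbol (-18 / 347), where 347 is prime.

Euler's criterion: (-18/347) ≡ 329^173 (mod 347).
329^2 ≡ 324 (mod 347)
329^4 ≡ 182 (mod 347)
329^8 ≡ 159 (mod 347)
329^16 ≡ 297 (mod 347)
329^32 ≡ 71 (mod 347)
329^64 ≡ 183 (mod 347)
329^128 ≡ 177 (mod 347)
329^173 = 329^(128+32+8+4+1) ≡ 1 (mod 347).
Result is 1, so (-18/347) = 1.

1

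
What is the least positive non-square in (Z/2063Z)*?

(2/2063) = +1, so 2 is a residue.
(3/2063) = +1, so 3 is a residue.
(4/2063) = +1, so 4 is a residue.
(5/2063) = −1, so 5 is the smallest positive non-residue mod 2063.

5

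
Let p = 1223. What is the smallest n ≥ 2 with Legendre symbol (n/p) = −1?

(2/1223) = +1, so 2 is a residue.
(3/1223) = +1, so 3 is a residue.
(4/1223) = +1, so 4 is a residue.
(5/1223) = −1, so 5 is the smallest positive non-residue mod 1223.

5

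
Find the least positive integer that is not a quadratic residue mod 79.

3

(2/79) = +1, so 2 is a residue.
(3/79) = −1, so 3 is the smallest positive non-residue mod 79.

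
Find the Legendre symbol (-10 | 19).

Euler's criterion: (-10/19) ≡ 9^9 (mod 19).
9^2 ≡ 5 (mod 19)
9^4 ≡ 6 (mod 19)
9^8 ≡ 17 (mod 19)
9^9 = 9^(8+1) ≡ 1 (mod 19).
Result is 1, so (-10/19) = 1.

1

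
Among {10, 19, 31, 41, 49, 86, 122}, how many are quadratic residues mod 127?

5

(10/127) = -1 → non-residue.
(19/127) = +1 → QR.
(31/127) = +1 → QR.
(41/127) = +1 → QR.
(49/127) = +1 → QR.
(86/127) = -1 → non-residue.
(122/127) = +1 → QR.
Total quadratic residues among the 7: 5.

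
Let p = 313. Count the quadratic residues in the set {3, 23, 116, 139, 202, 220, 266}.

(3/313) = +1 → QR.
(23/313) = -1 → non-residue.
(116/313) = +1 → QR.
(139/313) = +1 → QR.
(202/313) = -1 → non-residue.
(220/313) = -1 → non-residue.
(266/313) = -1 → non-residue.
Total quadratic residues among the 7: 3.

3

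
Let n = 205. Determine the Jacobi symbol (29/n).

Reciprocity: 29 ≡ 1 and 205 ≡ 1 (mod 4), so (29/205) = +(205/29).
Reduce top mod 29: now compute (2/29).
Pull out 2: since 29 ≡ 5 (mod 8), (2/29) = -1.
Reached (1/29) = 1. Collecting the sign flips along the way, the symbol is -1.

-1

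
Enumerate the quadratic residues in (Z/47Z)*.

1 2 3 4 6 7 8 9 12 14 16 17 18 21 24 25 27 28 32 34 36 37 42

Square k = 1,…,23 (k and 47−k give the same square):
1²=1, 2²=4, 3²=9, 4²=16, 5²=25, 6²=36, 7²≡2, 8²≡17, 9²≡34, 10²≡6, 11²≡27, 12²≡3, 13²≡28, 14²≡8, 15²≡37, 16²≡21, 17²≡7, 18²≡42, 19²≡32, 20²≡24, 21²≡18, 22²≡14, 23²≡12 (mod 47).
So the quadratic residues mod 47 are {1, 2, 3, 4, 6, 7, 8, 9, 12, 14, 16, 17, 18, 21, 24, 25, 27, 28, 32, 34, 36, 37, 42}.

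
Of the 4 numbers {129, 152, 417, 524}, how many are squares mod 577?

2

(129/577) = -1 → non-residue.
(152/577) = +1 → QR.
(417/577) = -1 → non-residue.
(524/577) = +1 → QR.
Total quadratic residues among the 4: 2.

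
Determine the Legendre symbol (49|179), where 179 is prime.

Euler's criterion: (49/179) ≡ 49^89 (mod 179).
49^2 ≡ 74 (mod 179)
49^4 ≡ 106 (mod 179)
49^8 ≡ 138 (mod 179)
49^16 ≡ 70 (mod 179)
49^32 ≡ 67 (mod 179)
49^64 ≡ 14 (mod 179)
49^89 = 49^(64+16+8+1) ≡ 1 (mod 179).
Result is 1, so (49/179) = 1.

1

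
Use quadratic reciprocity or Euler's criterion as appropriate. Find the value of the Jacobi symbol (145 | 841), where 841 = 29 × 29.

0

Reciprocity: 145 ≡ 1 and 841 ≡ 1 (mod 4), so (145/841) = +(841/145).
Reduce top mod 145: now compute (116/145).
Pull out 2^2: since 145 ≡ 1 (mod 8), (2/145) = +1, so (2/145)^2 = +1.
Reciprocity: 29 ≡ 1 and 145 ≡ 1 (mod 4), so (29/145) = +(145/29).
Reduce top mod 29: now compute (0/29).
Top reduces to 0: gcd > 1, so the symbol is 0.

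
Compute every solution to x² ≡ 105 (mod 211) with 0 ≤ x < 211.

Since 211 ≡ 3 (mod 4), a square root of 105 is 105^((211+1)/4) = 105^53 mod 211.
Repeated squaring: 105^2≡53, 105^4≡66, 105^8≡136, 105^16≡139, 105^32≡120 (mod 211).
105^53 = 105^(32+16+4+1) ≡ 59 (mod 211).
Check: 59² = 3481 ≡ 105 (mod 211). The two roots are 59 and 152.

59, 152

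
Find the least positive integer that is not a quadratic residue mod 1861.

2

(2/1861) = −1, so 2 is the smallest positive non-residue mod 1861.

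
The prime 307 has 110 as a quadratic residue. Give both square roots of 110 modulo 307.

73, 234

Since 307 ≡ 3 (mod 4), a square root of 110 is 110^((307+1)/4) = 110^77 mod 307.
Repeated squaring: 110^2≡127, 110^4≡165, 110^8≡209, 110^16≡87, 110^32≡201, 110^64≡184 (mod 307).
110^77 = 110^(64+8+4+1) ≡ 234 (mod 307).
Check: 234² = 54756 ≡ 110 (mod 307). The two roots are 73 and 234.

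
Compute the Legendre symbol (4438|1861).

First reduce: 4438 ≡ 716 (mod 1861).
Pull out 2^2: since 1861 ≡ 5 (mod 8), (2/1861) = -1, so (2/1861)^2 = +1.
Reciprocity: 179 ≡ 3 and 1861 ≡ 1 (mod 4), so (179/1861) = +(1861/179).
Reduce top mod 179: now compute (71/179).
Reciprocity: 71 ≡ 3 and 179 ≡ 3 (mod 4), so (71/179) = −(179/71).
Reduce top mod 71: now compute (37/71).
Reciprocity: 37 ≡ 1 and 71 ≡ 3 (mod 4), so (37/71) = +(71/37).
Reduce top mod 37: now compute (34/37).
Pull out 2: since 37 ≡ 5 (mod 8), (2/37) = -1.
Reciprocity: 17 ≡ 1 and 37 ≡ 1 (mod 4), so (17/37) = +(37/17).
Reduce top mod 17: now compute (3/17).
Reciprocity: 3 ≡ 3 and 17 ≡ 1 (mod 4), so (3/17) = +(17/3).
Reduce top mod 3: now compute (2/3).
Pull out 2: since 3 ≡ 3 (mod 8), (2/3) = -1.
Reached (1/3) = 1. Collecting the sign flips along the way, the symbol is -1.

-1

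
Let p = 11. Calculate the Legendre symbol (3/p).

1

Reciprocity: 3 ≡ 3 and 11 ≡ 3 (mod 4), so (3/11) = −(11/3).
Reduce top mod 3: now compute (2/3).
Pull out 2: since 3 ≡ 3 (mod 8), (2/3) = -1.
Reached (1/3) = 1. Collecting the sign flips along the way, the symbol is +1.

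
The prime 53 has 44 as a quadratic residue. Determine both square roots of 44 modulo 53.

53 ≡ 1 (mod 4), so we find a root by search.
Trying successive values, 16² = 256 ≡ 44 (mod 53). The other root is 53 − 16 = 37.

16, 37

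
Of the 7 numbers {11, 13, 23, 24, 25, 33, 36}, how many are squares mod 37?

(11/37) = +1 → QR.
(13/37) = -1 → non-residue.
(23/37) = -1 → non-residue.
(24/37) = -1 → non-residue.
(25/37) = +1 → QR.
(33/37) = +1 → QR.
(36/37) = +1 → QR.
Total quadratic residues among the 7: 4.

4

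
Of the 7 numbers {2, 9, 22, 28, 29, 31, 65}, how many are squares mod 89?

3

(2/89) = +1 → QR.
(9/89) = +1 → QR.
(22/89) = +1 → QR.
(28/89) = -1 → non-residue.
(29/89) = -1 → non-residue.
(31/89) = -1 → non-residue.
(65/89) = -1 → non-residue.
Total quadratic residues among the 7: 3.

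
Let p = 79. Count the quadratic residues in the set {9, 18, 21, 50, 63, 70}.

(9/79) = +1 → QR.
(18/79) = +1 → QR.
(21/79) = +1 → QR.
(50/79) = +1 → QR.
(63/79) = -1 → non-residue.
(70/79) = -1 → non-residue.
Total quadratic residues among the 6: 4.

4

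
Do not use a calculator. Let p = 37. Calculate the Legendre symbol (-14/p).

-1

First reduce: -14 ≡ 23 (mod 37).
Reciprocity: 23 ≡ 3 and 37 ≡ 1 (mod 4), so (23/37) = +(37/23).
Reduce top mod 23: now compute (14/23).
Pull out 2: since 23 ≡ 7 (mod 8), (2/23) = +1.
Reciprocity: 7 ≡ 3 and 23 ≡ 3 (mod 4), so (7/23) = −(23/7).
Reduce top mod 7: now compute (2/7).
Pull out 2: since 7 ≡ 7 (mod 8), (2/7) = +1.
Reached (1/7) = 1. Collecting the sign flips along the way, the symbol is -1.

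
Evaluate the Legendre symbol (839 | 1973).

1

Reciprocity: 839 ≡ 3 and 1973 ≡ 1 (mod 4), so (839/1973) = +(1973/839).
Reduce top mod 839: now compute (295/839).
Reciprocity: 295 ≡ 3 and 839 ≡ 3 (mod 4), so (295/839) = −(839/295).
Reduce top mod 295: now compute (249/295).
Reciprocity: 249 ≡ 1 and 295 ≡ 3 (mod 4), so (249/295) = +(295/249).
Reduce top mod 249: now compute (46/249).
Pull out 2: since 249 ≡ 1 (mod 8), (2/249) = +1.
Reciprocity: 23 ≡ 3 and 249 ≡ 1 (mod 4), so (23/249) = +(249/23).
Reduce top mod 23: now compute (19/23).
Reciprocity: 19 ≡ 3 and 23 ≡ 3 (mod 4), so (19/23) = −(23/19).
Reduce top mod 19: now compute (4/19).
Pull out 2^2: since 19 ≡ 3 (mod 8), (2/19) = -1, so (2/19)^2 = +1.
Reached (1/19) = 1. Collecting the sign flips along the way, the symbol is +1.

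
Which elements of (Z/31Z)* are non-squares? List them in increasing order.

3 6 11 12 13 15 17 21 22 23 24 26 27 29 30

Square k = 1,…,15 (k and 31−k give the same square):
1²=1, 2²=4, 3²=9, 4²=16, 5²=25, 6²≡5, 7²≡18, 8²≡2, 9²≡19, 10²≡7, 11²≡28, 12²≡20, 13²≡14, 14²≡10, 15²≡8 (mod 31).
The residues are {1, 2, 4, 5, 7, 8, 9, 10, 14, 16, 18, 19, 20, 25, 28}; the non-residues are the remaining 15 nonzero classes.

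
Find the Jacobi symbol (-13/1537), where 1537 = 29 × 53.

First reduce: -13 ≡ 1524 (mod 1537).
Pull out 2^2: since 1537 ≡ 1 (mod 8), (2/1537) = +1, so (2/1537)^2 = +1.
Reciprocity: 381 ≡ 1 and 1537 ≡ 1 (mod 4), so (381/1537) = +(1537/381).
Reduce top mod 381: now compute (13/381).
Reciprocity: 13 ≡ 1 and 381 ≡ 1 (mod 4), so (13/381) = +(381/13).
Reduce top mod 13: now compute (4/13).
Pull out 2^2: since 13 ≡ 5 (mod 8), (2/13) = -1, so (2/13)^2 = +1.
Reached (1/13) = 1. Collecting the sign flips along the way, the symbol is +1.

1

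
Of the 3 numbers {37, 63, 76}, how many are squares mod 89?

(37/89) = -1 → non-residue.
(63/89) = -1 → non-residue.
(76/89) = -1 → non-residue.
Total quadratic residues among the 3: 0.

0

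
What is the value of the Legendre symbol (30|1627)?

Pull out 2: since 1627 ≡ 3 (mod 8), (2/1627) = -1.
Reciprocity: 15 ≡ 3 and 1627 ≡ 3 (mod 4), so (15/1627) = −(1627/15).
Reduce top mod 15: now compute (7/15).
Reciprocity: 7 ≡ 3 and 15 ≡ 3 (mod 4), so (7/15) = −(15/7).
Reduce top mod 7: now compute (1/7).
Reached (1/7) = 1. Collecting the sign flips along the way, the symbol is -1.

-1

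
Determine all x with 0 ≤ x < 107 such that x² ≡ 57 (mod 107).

Since 107 ≡ 3 (mod 4), a square root of 57 is 57^((107+1)/4) = 57^27 mod 107.
Repeated squaring: 57^2≡39, 57^4≡23, 57^8≡101, 57^16≡36 (mod 107).
57^27 = 57^(16+8+2+1) ≡ 48 (mod 107).
Check: 48² = 2304 ≡ 57 (mod 107). The two roots are 48 and 59.

48, 59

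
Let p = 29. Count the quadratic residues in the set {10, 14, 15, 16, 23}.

(10/29) = -1 → non-residue.
(14/29) = -1 → non-residue.
(15/29) = -1 → non-residue.
(16/29) = +1 → QR.
(23/29) = +1 → QR.
Total quadratic residues among the 5: 2.

2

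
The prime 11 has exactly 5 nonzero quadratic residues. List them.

1, 3, 4, 5, 9

Square k = 1,…,5 (k and 11−k give the same square):
1²=1, 2²=4, 3²=9, 4²≡5, 5²≡3 (mod 11).
So the quadratic residues mod 11 are {1, 3, 4, 5, 9}.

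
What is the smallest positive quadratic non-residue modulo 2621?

2

(2/2621) = −1, so 2 is the smallest positive non-residue mod 2621.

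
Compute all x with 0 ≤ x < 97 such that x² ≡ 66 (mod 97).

97 ≡ 1 (mod 4), so we find a root by search.
Trying successive values, 39² = 1521 ≡ 66 (mod 97). The other root is 97 − 39 = 58.

39, 58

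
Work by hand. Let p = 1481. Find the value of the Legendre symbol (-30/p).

First reduce: -30 ≡ 1451 (mod 1481).
Reciprocity: 1451 ≡ 3 and 1481 ≡ 1 (mod 4), so (1451/1481) = +(1481/1451).
Reduce top mod 1451: now compute (30/1451).
Pull out 2: since 1451 ≡ 3 (mod 8), (2/1451) = -1.
Reciprocity: 15 ≡ 3 and 1451 ≡ 3 (mod 4), so (15/1451) = −(1451/15).
Reduce top mod 15: now compute (11/15).
Reciprocity: 11 ≡ 3 and 15 ≡ 3 (mod 4), so (11/15) = −(15/11).
Reduce top mod 11: now compute (4/11).
Pull out 2^2: since 11 ≡ 3 (mod 8), (2/11) = -1, so (2/11)^2 = +1.
Reached (1/11) = 1. Collecting the sign flips along the way, the symbol is -1.

-1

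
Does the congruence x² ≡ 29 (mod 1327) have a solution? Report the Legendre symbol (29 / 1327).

1

Reciprocity: 29 ≡ 1 and 1327 ≡ 3 (mod 4), so (29/1327) = +(1327/29).
Reduce top mod 29: now compute (22/29).
Pull out 2: since 29 ≡ 5 (mod 8), (2/29) = -1.
Reciprocity: 11 ≡ 3 and 29 ≡ 1 (mod 4), so (11/29) = +(29/11).
Reduce top mod 11: now compute (7/11).
Reciprocity: 7 ≡ 3 and 11 ≡ 3 (mod 4), so (7/11) = −(11/7).
Reduce top mod 7: now compute (4/7).
Pull out 2^2: since 7 ≡ 7 (mod 8), (2/7) = +1, so (2/7)^2 = +1.
Reached (1/7) = 1. Collecting the sign flips along the way, the symbol is +1.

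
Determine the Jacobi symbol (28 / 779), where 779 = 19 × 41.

-1

Pull out 2^2: since 779 ≡ 3 (mod 8), (2/779) = -1, so (2/779)^2 = +1.
Reciprocity: 7 ≡ 3 and 779 ≡ 3 (mod 4), so (7/779) = −(779/7).
Reduce top mod 7: now compute (2/7).
Pull out 2: since 7 ≡ 7 (mod 8), (2/7) = +1.
Reached (1/7) = 1. Collecting the sign flips along the way, the symbol is -1.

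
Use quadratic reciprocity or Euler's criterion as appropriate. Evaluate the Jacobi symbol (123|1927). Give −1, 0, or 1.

0

Reciprocity: 123 ≡ 3 and 1927 ≡ 3 (mod 4), so (123/1927) = −(1927/123).
Reduce top mod 123: now compute (82/123).
Pull out 2: since 123 ≡ 3 (mod 8), (2/123) = -1.
Reciprocity: 41 ≡ 1 and 123 ≡ 3 (mod 4), so (41/123) = +(123/41).
Reduce top mod 41: now compute (0/41).
Top reduces to 0: gcd > 1, so the symbol is 0.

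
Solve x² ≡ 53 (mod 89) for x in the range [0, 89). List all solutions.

26, 63

89 ≡ 1 (mod 4), so we find a root by search.
Trying successive values, 26² = 676 ≡ 53 (mod 89). The other root is 89 − 26 = 63.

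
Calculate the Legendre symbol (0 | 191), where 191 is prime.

Top reduces to 0: gcd > 1, so the symbol is 0.

0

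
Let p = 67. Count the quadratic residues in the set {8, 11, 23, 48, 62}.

2

(8/67) = -1 → non-residue.
(11/67) = -1 → non-residue.
(23/67) = +1 → QR.
(48/67) = -1 → non-residue.
(62/67) = +1 → QR.
Total quadratic residues among the 5: 2.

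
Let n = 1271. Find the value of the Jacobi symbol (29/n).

1

Reciprocity: 29 ≡ 1 and 1271 ≡ 3 (mod 4), so (29/1271) = +(1271/29).
Reduce top mod 29: now compute (24/29).
Pull out 2^3: since 29 ≡ 5 (mod 8), (2/29) = -1, so (2/29)^3 = -1.
Reciprocity: 3 ≡ 3 and 29 ≡ 1 (mod 4), so (3/29) = +(29/3).
Reduce top mod 3: now compute (2/3).
Pull out 2: since 3 ≡ 3 (mod 8), (2/3) = -1.
Reached (1/3) = 1. Collecting the sign flips along the way, the symbol is +1.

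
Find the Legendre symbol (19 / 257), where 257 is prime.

-1

Euler's criterion: (19/257) ≡ 19^128 (mod 257).
19^2 ≡ 104 (mod 257)
19^4 ≡ 22 (mod 257)
19^8 ≡ 227 (mod 257)
19^16 ≡ 129 (mod 257)
19^32 ≡ 193 (mod 257)
19^64 ≡ 241 (mod 257)
19^128 ≡ 256 (mod 257)
19^128 = 19^(128) ≡ 256 (mod 257).
Result is 256 ≡ −1, so (19/257) = −1.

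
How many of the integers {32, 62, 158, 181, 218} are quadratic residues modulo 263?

(32/263) = +1 → QR.
(62/263) = +1 → QR.
(158/263) = -1 → non-residue.
(181/263) = +1 → QR.
(218/263) = +1 → QR.
Total quadratic residues among the 5: 4.

4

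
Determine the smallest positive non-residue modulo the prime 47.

5

(2/47) = +1, so 2 is a residue.
(3/47) = +1, so 3 is a residue.
(4/47) = +1, so 4 is a residue.
(5/47) = −1, so 5 is the smallest positive non-residue mod 47.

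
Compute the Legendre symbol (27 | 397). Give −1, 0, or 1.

1

Euler's criterion: (27/397) ≡ 27^198 (mod 397).
27^2 ≡ 332 (mod 397)
27^4 ≡ 255 (mod 397)
27^8 ≡ 314 (mod 397)
27^16 ≡ 140 (mod 397)
27^32 ≡ 147 (mod 397)
27^64 ≡ 171 (mod 397)
27^128 ≡ 260 (mod 397)
27^198 = 27^(128+64+4+2) ≡ 1 (mod 397).
Result is 1, so (27/397) = 1.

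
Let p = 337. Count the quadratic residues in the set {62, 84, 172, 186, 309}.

3

(62/337) = -1 → non-residue.
(84/337) = +1 → QR.
(172/337) = +1 → QR.
(186/337) = -1 → non-residue.
(309/337) = +1 → QR.
Total quadratic residues among the 5: 3.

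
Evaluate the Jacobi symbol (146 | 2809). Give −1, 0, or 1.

1

Pull out 2: since 2809 ≡ 1 (mod 8), (2/2809) = +1.
Reciprocity: 73 ≡ 1 and 2809 ≡ 1 (mod 4), so (73/2809) = +(2809/73).
Reduce top mod 73: now compute (35/73).
Reciprocity: 35 ≡ 3 and 73 ≡ 1 (mod 4), so (35/73) = +(73/35).
Reduce top mod 35: now compute (3/35).
Reciprocity: 3 ≡ 3 and 35 ≡ 3 (mod 4), so (3/35) = −(35/3).
Reduce top mod 3: now compute (2/3).
Pull out 2: since 3 ≡ 3 (mod 8), (2/3) = -1.
Reached (1/3) = 1. Collecting the sign flips along the way, the symbol is +1.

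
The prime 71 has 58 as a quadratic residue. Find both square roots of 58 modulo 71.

Since 71 ≡ 3 (mod 4), a square root of 58 is 58^((71+1)/4) = 58^18 mod 71.
Repeated squaring: 58^2≡27, 58^4≡19, 58^8≡6, 58^16≡36 (mod 71).
58^18 = 58^(16+2) ≡ 49 (mod 71).
Check: 49² = 2401 ≡ 58 (mod 71). The two roots are 22 and 49.

22, 49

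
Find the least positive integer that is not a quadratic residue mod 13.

(2/13) = −1, so 2 is the smallest positive non-residue mod 13.

2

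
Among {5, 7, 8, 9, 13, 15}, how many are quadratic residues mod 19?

(5/19) = +1 → QR.
(7/19) = +1 → QR.
(8/19) = -1 → non-residue.
(9/19) = +1 → QR.
(13/19) = -1 → non-residue.
(15/19) = -1 → non-residue.
Total quadratic residues among the 6: 3.

3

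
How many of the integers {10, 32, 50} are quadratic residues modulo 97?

2

(10/97) = -1 → non-residue.
(32/97) = +1 → QR.
(50/97) = +1 → QR.
Total quadratic residues among the 3: 2.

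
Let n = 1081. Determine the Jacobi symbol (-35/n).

First reduce: -35 ≡ 1046 (mod 1081).
Pull out 2: since 1081 ≡ 1 (mod 8), (2/1081) = +1.
Reciprocity: 523 ≡ 3 and 1081 ≡ 1 (mod 4), so (523/1081) = +(1081/523).
Reduce top mod 523: now compute (35/523).
Reciprocity: 35 ≡ 3 and 523 ≡ 3 (mod 4), so (35/523) = −(523/35).
Reduce top mod 35: now compute (33/35).
Reciprocity: 33 ≡ 1 and 35 ≡ 3 (mod 4), so (33/35) = +(35/33).
Reduce top mod 33: now compute (2/33).
Pull out 2: since 33 ≡ 1 (mod 8), (2/33) = +1.
Reached (1/33) = 1. Collecting the sign flips along the way, the symbol is -1.

-1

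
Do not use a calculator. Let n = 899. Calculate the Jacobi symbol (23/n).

-1

Reciprocity: 23 ≡ 3 and 899 ≡ 3 (mod 4), so (23/899) = −(899/23).
Reduce top mod 23: now compute (2/23).
Pull out 2: since 23 ≡ 7 (mod 8), (2/23) = +1.
Reached (1/23) = 1. Collecting the sign flips along the way, the symbol is -1.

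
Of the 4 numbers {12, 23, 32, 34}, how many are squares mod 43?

(12/43) = -1 → non-residue.
(23/43) = +1 → QR.
(32/43) = -1 → non-residue.
(34/43) = -1 → non-residue.
Total quadratic residues among the 4: 1.

1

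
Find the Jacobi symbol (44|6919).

0

Pull out 2^2: since 6919 ≡ 7 (mod 8), (2/6919) = +1, so (2/6919)^2 = +1.
Reciprocity: 11 ≡ 3 and 6919 ≡ 3 (mod 4), so (11/6919) = −(6919/11).
Reduce top mod 11: now compute (0/11).
Top reduces to 0: gcd > 1, so the symbol is 0.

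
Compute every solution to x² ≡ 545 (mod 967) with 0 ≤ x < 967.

91, 876

Since 967 ≡ 3 (mod 4), a square root of 545 is 545^((967+1)/4) = 545^242 mod 967.
Repeated squaring: 545^2≡156, 545^4≡161, 545^8≡779, 545^16≡532, 545^32≡660, 545^64≡450, 545^128≡397 (mod 967).
545^242 = 545^(128+64+32+16+2) ≡ 91 (mod 967).
Check: 91² = 8281 ≡ 545 (mod 967). The two roots are 91 and 876.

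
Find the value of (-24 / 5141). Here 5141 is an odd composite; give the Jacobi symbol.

1

First reduce: -24 ≡ 5117 (mod 5141).
Reciprocity: 5117 ≡ 1 and 5141 ≡ 1 (mod 4), so (5117/5141) = +(5141/5117).
Reduce top mod 5117: now compute (24/5117).
Pull out 2^3: since 5117 ≡ 5 (mod 8), (2/5117) = -1, so (2/5117)^3 = -1.
Reciprocity: 3 ≡ 3 and 5117 ≡ 1 (mod 4), so (3/5117) = +(5117/3).
Reduce top mod 3: now compute (2/3).
Pull out 2: since 3 ≡ 3 (mod 8), (2/3) = -1.
Reached (1/3) = 1. Collecting the sign flips along the way, the symbol is +1.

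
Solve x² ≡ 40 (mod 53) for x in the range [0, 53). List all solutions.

53 ≡ 1 (mod 4), so we find a root by search.
Trying successive values, 26² = 676 ≡ 40 (mod 53). The other root is 53 − 26 = 27.

26, 27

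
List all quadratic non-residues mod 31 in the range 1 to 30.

3, 6, 11, 12, 13, 15, 17, 21, 22, 23, 24, 26, 27, 29, 30

Square k = 1,…,15 (k and 31−k give the same square):
1²=1, 2²=4, 3²=9, 4²=16, 5²=25, 6²≡5, 7²≡18, 8²≡2, 9²≡19, 10²≡7, 11²≡28, 12²≡20, 13²≡14, 14²≡10, 15²≡8 (mod 31).
The residues are {1, 2, 4, 5, 7, 8, 9, 10, 14, 16, 18, 19, 20, 25, 28}; the non-residues are the remaining 15 nonzero classes.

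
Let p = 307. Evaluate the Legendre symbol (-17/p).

-1

First reduce: -17 ≡ 290 (mod 307).
Pull out 2: since 307 ≡ 3 (mod 8), (2/307) = -1.
Reciprocity: 145 ≡ 1 and 307 ≡ 3 (mod 4), so (145/307) = +(307/145).
Reduce top mod 145: now compute (17/145).
Reciprocity: 17 ≡ 1 and 145 ≡ 1 (mod 4), so (17/145) = +(145/17).
Reduce top mod 17: now compute (9/17).
Reciprocity: 9 ≡ 1 and 17 ≡ 1 (mod 4), so (9/17) = +(17/9).
Reduce top mod 9: now compute (8/9).
Pull out 2^3: since 9 ≡ 1 (mod 8), (2/9) = +1, so (2/9)^3 = +1.
Reached (1/9) = 1. Collecting the sign flips along the way, the symbol is -1.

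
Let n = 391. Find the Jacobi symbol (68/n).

0

Pull out 2^2: since 391 ≡ 7 (mod 8), (2/391) = +1, so (2/391)^2 = +1.
Reciprocity: 17 ≡ 1 and 391 ≡ 3 (mod 4), so (17/391) = +(391/17).
Reduce top mod 17: now compute (0/17).
Top reduces to 0: gcd > 1, so the symbol is 0.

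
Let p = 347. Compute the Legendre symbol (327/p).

Reciprocity: 327 ≡ 3 and 347 ≡ 3 (mod 4), so (327/347) = −(347/327).
Reduce top mod 327: now compute (20/327).
Pull out 2^2: since 327 ≡ 7 (mod 8), (2/327) = +1, so (2/327)^2 = +1.
Reciprocity: 5 ≡ 1 and 327 ≡ 3 (mod 4), so (5/327) = +(327/5).
Reduce top mod 5: now compute (2/5).
Pull out 2: since 5 ≡ 5 (mod 8), (2/5) = -1.
Reached (1/5) = 1. Collecting the sign flips along the way, the symbol is +1.

1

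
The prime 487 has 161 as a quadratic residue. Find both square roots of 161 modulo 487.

177, 310

Since 487 ≡ 3 (mod 4), a square root of 161 is 161^((487+1)/4) = 161^122 mod 487.
Repeated squaring: 161^2≡110, 161^4≡412, 161^8≡268, 161^16≡235, 161^32≡194, 161^64≡137 (mod 487).
161^122 = 161^(64+32+16+8+2) ≡ 177 (mod 487).
Check: 177² = 31329 ≡ 161 (mod 487). The two roots are 177 and 310.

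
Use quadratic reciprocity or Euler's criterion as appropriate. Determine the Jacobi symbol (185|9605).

Reciprocity: 185 ≡ 1 and 9605 ≡ 1 (mod 4), so (185/9605) = +(9605/185).
Reduce top mod 185: now compute (170/185).
Pull out 2: since 185 ≡ 1 (mod 8), (2/185) = +1.
Reciprocity: 85 ≡ 1 and 185 ≡ 1 (mod 4), so (85/185) = +(185/85).
Reduce top mod 85: now compute (15/85).
Reciprocity: 15 ≡ 3 and 85 ≡ 1 (mod 4), so (15/85) = +(85/15).
Reduce top mod 15: now compute (10/15).
Pull out 2: since 15 ≡ 7 (mod 8), (2/15) = +1.
Reciprocity: 5 ≡ 1 and 15 ≡ 3 (mod 4), so (5/15) = +(15/5).
Reduce top mod 5: now compute (0/5).
Top reduces to 0: gcd > 1, so the symbol is 0.

0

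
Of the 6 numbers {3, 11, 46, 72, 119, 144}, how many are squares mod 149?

3

(3/149) = -1 → non-residue.
(11/149) = -1 → non-residue.
(46/149) = +1 → QR.
(72/149) = -1 → non-residue.
(119/149) = +1 → QR.
(144/149) = +1 → QR.
Total quadratic residues among the 6: 3.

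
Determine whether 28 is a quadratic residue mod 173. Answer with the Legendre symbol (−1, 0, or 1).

-1

Euler's criterion: (28/173) ≡ 28^86 (mod 173).
28^2 ≡ 92 (mod 173)
28^4 ≡ 160 (mod 173)
28^8 ≡ 169 (mod 173)
28^16 ≡ 16 (mod 173)
28^32 ≡ 83 (mod 173)
28^64 ≡ 142 (mod 173)
28^86 = 28^(64+16+4+2) ≡ 172 (mod 173).
Result is 172 ≡ −1, so (28/173) = −1.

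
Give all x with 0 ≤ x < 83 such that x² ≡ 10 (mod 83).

33, 50

Since 83 ≡ 3 (mod 4), a square root of 10 is 10^((83+1)/4) = 10^21 mod 83.
Repeated squaring: 10^2≡17, 10^4≡40, 10^8≡23, 10^16≡31 (mod 83).
10^21 = 10^(16+4+1) ≡ 33 (mod 83).
Check: 33² = 1089 ≡ 10 (mod 83). The two roots are 33 and 50.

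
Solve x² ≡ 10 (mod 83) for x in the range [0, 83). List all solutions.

33, 50

Since 83 ≡ 3 (mod 4), a square root of 10 is 10^((83+1)/4) = 10^21 mod 83.
Repeated squaring: 10^2≡17, 10^4≡40, 10^8≡23, 10^16≡31 (mod 83).
10^21 = 10^(16+4+1) ≡ 33 (mod 83).
Check: 33² = 1089 ≡ 10 (mod 83). The two roots are 33 and 50.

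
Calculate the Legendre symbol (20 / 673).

-1

Euler's criterion: (20/673) ≡ 20^336 (mod 673).
20^2 ≡ 400 (mod 673)
20^4 ≡ 499 (mod 673)
20^8 ≡ 664 (mod 673)
20^16 ≡ 81 (mod 673)
20^32 ≡ 504 (mod 673)
20^64 ≡ 295 (mod 673)
20^128 ≡ 208 (mod 673)
20^256 ≡ 192 (mod 673)
20^336 = 20^(256+64+16) ≡ 672 (mod 673).
Result is 672 ≡ −1, so (20/673) = −1.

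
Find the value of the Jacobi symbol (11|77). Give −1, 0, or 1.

0

Reciprocity: 11 ≡ 3 and 77 ≡ 1 (mod 4), so (11/77) = +(77/11).
Reduce top mod 11: now compute (0/11).
Top reduces to 0: gcd > 1, so the symbol is 0.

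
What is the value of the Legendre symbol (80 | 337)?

Euler's criterion: (80/337) ≡ 80^168 (mod 337).
80^2 ≡ 334 (mod 337)
80^4 ≡ 9 (mod 337)
80^8 ≡ 81 (mod 337)
80^16 ≡ 158 (mod 337)
80^32 ≡ 26 (mod 337)
80^64 ≡ 2 (mod 337)
80^128 ≡ 4 (mod 337)
80^168 = 80^(128+32+8) ≡ 336 (mod 337).
Result is 336 ≡ −1, so (80/337) = −1.

-1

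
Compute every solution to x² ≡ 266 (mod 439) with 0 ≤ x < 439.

207, 232

Since 439 ≡ 3 (mod 4), a square root of 266 is 266^((439+1)/4) = 266^110 mod 439.
Repeated squaring: 266^2≡77, 266^4≡222, 266^8≡116, 266^16≡286, 266^32≡142, 266^64≡409 (mod 439).
266^110 = 266^(64+32+8+4+2) ≡ 232 (mod 439).
Check: 232² = 53824 ≡ 266 (mod 439). The two roots are 207 and 232.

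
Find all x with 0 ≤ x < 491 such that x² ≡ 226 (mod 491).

186, 305

Since 491 ≡ 3 (mod 4), a square root of 226 is 226^((491+1)/4) = 226^123 mod 491.
Repeated squaring: 226^2≡12, 226^4≡144, 226^8≡114, 226^16≡230, 226^32≡363, 226^64≡181 (mod 491).
226^123 = 226^(64+32+16+8+2+1) ≡ 305 (mod 491).
Check: 305² = 93025 ≡ 226 (mod 491). The two roots are 186 and 305.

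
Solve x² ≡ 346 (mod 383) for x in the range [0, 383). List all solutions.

27, 356

Since 383 ≡ 3 (mod 4), a square root of 346 is 346^((383+1)/4) = 346^96 mod 383.
Repeated squaring: 346^2≡220, 346^4≡142, 346^8≡248, 346^16≡224, 346^32≡3, 346^64≡9 (mod 383).
346^96 = 346^(64+32) ≡ 27 (mod 383).
Check: 27² = 729 ≡ 346 (mod 383). The two roots are 27 and 356.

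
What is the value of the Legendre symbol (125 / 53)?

First reduce: 125 ≡ 19 (mod 53).
Reciprocity: 19 ≡ 3 and 53 ≡ 1 (mod 4), so (19/53) = +(53/19).
Reduce top mod 19: now compute (15/19).
Reciprocity: 15 ≡ 3 and 19 ≡ 3 (mod 4), so (15/19) = −(19/15).
Reduce top mod 15: now compute (4/15).
Pull out 2^2: since 15 ≡ 7 (mod 8), (2/15) = +1, so (2/15)^2 = +1.
Reached (1/15) = 1. Collecting the sign flips along the way, the symbol is -1.

-1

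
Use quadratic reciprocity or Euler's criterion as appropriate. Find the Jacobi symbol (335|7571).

0

Reciprocity: 335 ≡ 3 and 7571 ≡ 3 (mod 4), so (335/7571) = −(7571/335).
Reduce top mod 335: now compute (201/335).
Reciprocity: 201 ≡ 1 and 335 ≡ 3 (mod 4), so (201/335) = +(335/201).
Reduce top mod 201: now compute (134/201).
Pull out 2: since 201 ≡ 1 (mod 8), (2/201) = +1.
Reciprocity: 67 ≡ 3 and 201 ≡ 1 (mod 4), so (67/201) = +(201/67).
Reduce top mod 67: now compute (0/67).
Top reduces to 0: gcd > 1, so the symbol is 0.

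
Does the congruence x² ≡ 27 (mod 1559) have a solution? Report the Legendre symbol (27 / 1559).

Reciprocity: 27 ≡ 3 and 1559 ≡ 3 (mod 4), so (27/1559) = −(1559/27).
Reduce top mod 27: now compute (20/27).
Pull out 2^2: since 27 ≡ 3 (mod 8), (2/27) = -1, so (2/27)^2 = +1.
Reciprocity: 5 ≡ 1 and 27 ≡ 3 (mod 4), so (5/27) = +(27/5).
Reduce top mod 5: now compute (2/5).
Pull out 2: since 5 ≡ 5 (mod 8), (2/5) = -1.
Reached (1/5) = 1. Collecting the sign flips along the way, the symbol is +1.

1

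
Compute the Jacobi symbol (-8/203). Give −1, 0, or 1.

1

First reduce: -8 ≡ 195 (mod 203).
Reciprocity: 195 ≡ 3 and 203 ≡ 3 (mod 4), so (195/203) = −(203/195).
Reduce top mod 195: now compute (8/195).
Pull out 2^3: since 195 ≡ 3 (mod 8), (2/195) = -1, so (2/195)^3 = -1.
Reached (1/195) = 1. Collecting the sign flips along the way, the symbol is +1.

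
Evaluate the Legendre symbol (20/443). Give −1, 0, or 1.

-1

Pull out 2^2: since 443 ≡ 3 (mod 8), (2/443) = -1, so (2/443)^2 = +1.
Reciprocity: 5 ≡ 1 and 443 ≡ 3 (mod 4), so (5/443) = +(443/5).
Reduce top mod 5: now compute (3/5).
Reciprocity: 3 ≡ 3 and 5 ≡ 1 (mod 4), so (3/5) = +(5/3).
Reduce top mod 3: now compute (2/3).
Pull out 2: since 3 ≡ 3 (mod 8), (2/3) = -1.
Reached (1/3) = 1. Collecting the sign flips along the way, the symbol is -1.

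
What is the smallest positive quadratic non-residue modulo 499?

(2/499) = −1, so 2 is the smallest positive non-residue mod 499.

2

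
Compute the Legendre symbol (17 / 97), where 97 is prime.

-1

Euler's criterion: (17/97) ≡ 17^48 (mod 97).
17^2 ≡ 95 (mod 97)
17^4 ≡ 4 (mod 97)
17^8 ≡ 16 (mod 97)
17^16 ≡ 62 (mod 97)
17^32 ≡ 61 (mod 97)
17^48 = 17^(32+16) ≡ 96 (mod 97).
Result is 96 ≡ −1, so (17/97) = −1.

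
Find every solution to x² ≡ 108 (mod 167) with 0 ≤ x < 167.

Since 167 ≡ 3 (mod 4), a square root of 108 is 108^((167+1)/4) = 108^42 mod 167.
Repeated squaring: 108^2≡141, 108^4≡8, 108^8≡64, 108^16≡88, 108^32≡62 (mod 167).
108^42 = 108^(32+8+2) ≡ 38 (mod 167).
Check: 38² = 1444 ≡ 108 (mod 167). The two roots are 38 and 129.

38, 129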